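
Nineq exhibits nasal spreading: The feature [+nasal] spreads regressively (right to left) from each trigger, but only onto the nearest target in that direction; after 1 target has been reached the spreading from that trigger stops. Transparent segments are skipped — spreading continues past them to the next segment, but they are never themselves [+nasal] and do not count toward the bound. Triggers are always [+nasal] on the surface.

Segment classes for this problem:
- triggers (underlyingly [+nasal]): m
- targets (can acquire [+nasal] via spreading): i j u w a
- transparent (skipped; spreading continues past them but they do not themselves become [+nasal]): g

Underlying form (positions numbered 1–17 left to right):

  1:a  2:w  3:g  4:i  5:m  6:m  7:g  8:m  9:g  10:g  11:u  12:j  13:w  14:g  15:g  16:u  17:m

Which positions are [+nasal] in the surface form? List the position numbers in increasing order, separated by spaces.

From /m/ at 5 leftward: 4 /i/ → [+nasal]; bound reached.
From /m/ at 6 leftward: 5 /m/ is itself a trigger — this domain ends here.
From /m/ at 8 leftward: 7 /g/ transparent; 6 /m/ is itself a trigger — this domain ends here.
From /m/ at 17 leftward: 16 /u/ → [+nasal]; bound reached.
Targets with no active source: positions 1 2 11 12 13 stay [-nasal].

4 5 6 8 16 17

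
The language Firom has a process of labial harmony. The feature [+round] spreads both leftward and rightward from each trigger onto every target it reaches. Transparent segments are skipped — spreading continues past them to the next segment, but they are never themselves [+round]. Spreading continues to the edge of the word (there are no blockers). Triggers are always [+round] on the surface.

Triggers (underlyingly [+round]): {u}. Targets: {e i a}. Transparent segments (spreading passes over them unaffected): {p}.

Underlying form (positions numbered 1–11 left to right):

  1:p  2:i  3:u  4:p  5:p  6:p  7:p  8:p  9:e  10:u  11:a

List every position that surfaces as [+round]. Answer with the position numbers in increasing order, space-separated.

From /u/ at 3 rightward: 4 /p/ transparent; 5 /p/ transparent; 6 /p/ transparent; 7 /p/ transparent; 8 /p/ transparent; 9 /e/ → [+round]; 10 /u/ is itself a trigger — this domain ends here.
From /u/ at 3 leftward: 2 /i/ → [+round]; 1 /p/ transparent; word edge.
From /u/ at 10 rightward: 11 /a/ → [+round]; word edge.
From /u/ at 10 leftward: 9 /e/ → [+round]; 8 /p/ transparent; 7 /p/ transparent; 6 /p/ transparent; 5 /p/ transparent; 4 /p/ transparent; 3 /u/ is itself a trigger — this domain ends here.

2 3 9 10 11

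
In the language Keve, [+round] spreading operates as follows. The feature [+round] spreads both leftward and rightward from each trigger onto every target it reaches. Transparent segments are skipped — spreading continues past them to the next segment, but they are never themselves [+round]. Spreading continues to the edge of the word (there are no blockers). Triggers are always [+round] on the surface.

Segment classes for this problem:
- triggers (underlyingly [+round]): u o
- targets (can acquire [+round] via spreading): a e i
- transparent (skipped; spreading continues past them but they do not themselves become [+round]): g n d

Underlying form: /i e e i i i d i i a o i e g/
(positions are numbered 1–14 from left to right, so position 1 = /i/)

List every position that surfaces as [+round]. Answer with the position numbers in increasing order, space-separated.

1 2 3 4 5 6 8 9 10 11 12 13

From /o/ at 11 rightward: 12 /i/ → [+round]; 13 /e/ → [+round]; 14 /g/ transparent; word edge.
From /o/ at 11 leftward: 10 /a/ → [+round]; 9 /i/ → [+round]; 8 /i/ → [+round]; 7 /d/ transparent; 6 /i/ → [+round]; 5 /i/ → [+round]; 4 /i/ → [+round]; 3 /e/ → [+round]; 2 /e/ → [+round]; 1 /i/ → [+round]; word edge.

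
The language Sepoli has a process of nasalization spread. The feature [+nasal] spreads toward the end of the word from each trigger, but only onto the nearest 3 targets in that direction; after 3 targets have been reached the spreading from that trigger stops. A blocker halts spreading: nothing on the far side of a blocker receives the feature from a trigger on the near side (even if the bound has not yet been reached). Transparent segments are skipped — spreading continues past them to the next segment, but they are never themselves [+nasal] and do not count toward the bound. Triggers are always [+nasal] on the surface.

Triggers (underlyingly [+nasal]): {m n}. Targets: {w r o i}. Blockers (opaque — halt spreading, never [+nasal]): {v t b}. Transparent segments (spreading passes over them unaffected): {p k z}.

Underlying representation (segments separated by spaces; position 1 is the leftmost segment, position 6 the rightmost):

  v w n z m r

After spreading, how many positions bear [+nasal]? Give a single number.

From /n/ at 3 rightward: 4 /z/ transparent; 5 /m/ is itself a trigger — this domain ends here.
From /m/ at 5 rightward: 6 /r/ → [+nasal]; word edge.
Target with no active source: position 2 stays [-nasal].
[+nasal] positions on the surface: 3 5 6.

3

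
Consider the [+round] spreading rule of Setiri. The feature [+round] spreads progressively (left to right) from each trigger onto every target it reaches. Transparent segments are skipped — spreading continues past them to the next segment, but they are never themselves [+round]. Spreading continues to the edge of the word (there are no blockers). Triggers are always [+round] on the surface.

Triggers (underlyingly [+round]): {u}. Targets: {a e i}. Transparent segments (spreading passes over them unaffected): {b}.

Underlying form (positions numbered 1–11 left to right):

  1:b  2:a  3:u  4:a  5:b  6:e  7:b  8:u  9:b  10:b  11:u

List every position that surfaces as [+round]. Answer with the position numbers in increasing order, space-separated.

From /u/ at 3 rightward: 4 /a/ → [+round]; 5 /b/ transparent; 6 /e/ → [+round]; 7 /b/ transparent; 8 /u/ is itself a trigger — this domain ends here.
From /u/ at 8 rightward: 9 /b/ transparent; 10 /b/ transparent; 11 /u/ is itself a trigger — this domain ends here.
From /u/ at 11 rightward: word edge.
Target with no active source: position 2 stays [-round].

3 4 6 8 11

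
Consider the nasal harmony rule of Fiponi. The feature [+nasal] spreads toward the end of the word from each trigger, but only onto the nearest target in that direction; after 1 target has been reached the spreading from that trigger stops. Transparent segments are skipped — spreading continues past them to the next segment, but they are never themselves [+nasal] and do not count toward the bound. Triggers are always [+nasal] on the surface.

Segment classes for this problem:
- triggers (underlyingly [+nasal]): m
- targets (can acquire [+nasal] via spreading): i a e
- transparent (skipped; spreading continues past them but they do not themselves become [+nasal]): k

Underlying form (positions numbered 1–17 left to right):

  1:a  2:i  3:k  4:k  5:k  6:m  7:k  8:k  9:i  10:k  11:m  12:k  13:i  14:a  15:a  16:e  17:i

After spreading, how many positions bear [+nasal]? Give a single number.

4

From /m/ at 6 rightward: 7 /k/ transparent; 8 /k/ transparent; 9 /i/ → [+nasal]; bound reached.
From /m/ at 11 rightward: 12 /k/ transparent; 13 /i/ → [+nasal]; bound reached.
Targets with no active source: positions 1 2 14 15 16 17 stay [-nasal].
[+nasal] positions on the surface: 6 9 11 13.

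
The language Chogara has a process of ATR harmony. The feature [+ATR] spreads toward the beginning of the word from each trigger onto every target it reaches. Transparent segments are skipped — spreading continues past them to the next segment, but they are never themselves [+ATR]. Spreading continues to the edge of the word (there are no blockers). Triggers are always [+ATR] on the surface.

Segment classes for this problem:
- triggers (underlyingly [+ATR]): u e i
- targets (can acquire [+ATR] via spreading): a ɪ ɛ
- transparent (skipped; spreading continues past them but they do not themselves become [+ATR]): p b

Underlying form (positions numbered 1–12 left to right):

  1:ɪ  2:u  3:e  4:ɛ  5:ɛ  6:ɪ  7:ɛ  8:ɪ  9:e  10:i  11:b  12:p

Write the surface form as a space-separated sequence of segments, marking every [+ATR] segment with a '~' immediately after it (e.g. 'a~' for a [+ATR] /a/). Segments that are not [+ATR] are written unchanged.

ɪ~ u~ e~ ɛ~ ɛ~ ɪ~ ɛ~ ɪ~ e~ i~ b p

From /u/ at 2 leftward: 1 /ɪ/ → [+ATR]; word edge.
From /e/ at 3 leftward: 2 /u/ is itself a trigger — this domain ends here.
From /e/ at 9 leftward: 8 /ɪ/ → [+ATR]; 7 /ɛ/ → [+ATR]; 6 /ɪ/ → [+ATR]; 5 /ɛ/ → [+ATR]; 4 /ɛ/ → [+ATR]; 3 /e/ is itself a trigger — this domain ends here.
From /i/ at 10 leftward: 9 /e/ is itself a trigger — this domain ends here.
[+ATR] positions on the surface: 1 2 3 4 5 6 7 8 9 10.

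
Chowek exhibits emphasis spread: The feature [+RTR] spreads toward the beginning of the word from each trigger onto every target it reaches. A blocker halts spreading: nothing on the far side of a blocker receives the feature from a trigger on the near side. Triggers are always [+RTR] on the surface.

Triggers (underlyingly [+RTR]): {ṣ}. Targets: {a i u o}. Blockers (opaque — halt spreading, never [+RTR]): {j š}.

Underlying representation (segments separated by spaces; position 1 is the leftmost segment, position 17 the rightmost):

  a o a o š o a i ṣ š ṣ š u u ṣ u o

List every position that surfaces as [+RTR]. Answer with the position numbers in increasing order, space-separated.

6 7 8 9 11 13 14 15

From /ṣ/ at 9 leftward: 8 /i/ → [+RTR]; 7 /a/ → [+RTR]; 6 /o/ → [+RTR]; 5 /š/ blocks.
From /ṣ/ at 11 leftward: 10 /š/ blocks.
From /ṣ/ at 15 leftward: 14 /u/ → [+RTR]; 13 /u/ → [+RTR]; 12 /š/ blocks.
Targets with no active source: positions 1 2 3 4 16 17 stay [-emphatic].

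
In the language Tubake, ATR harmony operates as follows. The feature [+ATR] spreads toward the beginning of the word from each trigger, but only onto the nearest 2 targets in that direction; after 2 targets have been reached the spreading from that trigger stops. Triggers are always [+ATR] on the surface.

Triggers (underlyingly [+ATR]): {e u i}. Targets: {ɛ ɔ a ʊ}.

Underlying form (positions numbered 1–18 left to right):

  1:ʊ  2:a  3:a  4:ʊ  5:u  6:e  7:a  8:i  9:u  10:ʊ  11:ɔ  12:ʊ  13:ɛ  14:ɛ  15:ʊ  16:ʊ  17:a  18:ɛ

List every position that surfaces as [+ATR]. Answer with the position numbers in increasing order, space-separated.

From /u/ at 5 leftward: 4 /ʊ/ → [+ATR]; 3 /a/ → [+ATR]; bound reached.
From /e/ at 6 leftward: 5 /u/ is itself a trigger — this domain ends here.
From /i/ at 8 leftward: 7 /a/ → [+ATR]; 6 /e/ is itself a trigger — this domain ends here.
From /u/ at 9 leftward: 8 /i/ is itself a trigger — this domain ends here.
Targets with no active source: positions 1 2 10 11 12 13 14 15 16 17 18 stay [-ATR].

3 4 5 6 7 8 9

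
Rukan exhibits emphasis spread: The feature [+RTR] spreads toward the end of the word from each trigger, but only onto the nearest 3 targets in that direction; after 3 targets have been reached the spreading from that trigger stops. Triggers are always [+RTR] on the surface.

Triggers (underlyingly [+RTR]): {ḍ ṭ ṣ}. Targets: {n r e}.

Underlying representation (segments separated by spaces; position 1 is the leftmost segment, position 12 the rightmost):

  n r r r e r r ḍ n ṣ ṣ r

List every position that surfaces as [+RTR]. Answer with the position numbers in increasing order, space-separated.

8 9 10 11 12

From /ḍ/ at 8 rightward: 9 /n/ → [+RTR]; 10 /ṣ/ is itself a trigger — this domain ends here.
From /ṣ/ at 10 rightward: 11 /ṣ/ is itself a trigger — this domain ends here.
From /ṣ/ at 11 rightward: 12 /r/ → [+RTR]; word edge.
Targets with no active source: positions 1 2 3 4 5 6 7 stay [-emphatic].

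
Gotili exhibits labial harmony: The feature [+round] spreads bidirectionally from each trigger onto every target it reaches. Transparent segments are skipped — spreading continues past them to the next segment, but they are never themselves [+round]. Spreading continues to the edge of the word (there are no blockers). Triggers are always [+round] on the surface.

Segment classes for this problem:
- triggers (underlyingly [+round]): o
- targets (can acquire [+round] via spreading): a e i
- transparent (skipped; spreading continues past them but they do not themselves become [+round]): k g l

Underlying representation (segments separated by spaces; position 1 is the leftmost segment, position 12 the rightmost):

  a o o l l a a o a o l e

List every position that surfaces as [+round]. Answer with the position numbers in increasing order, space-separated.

From /o/ at 2 rightward: 3 /o/ is itself a trigger — this domain ends here.
From /o/ at 2 leftward: 1 /a/ → [+round]; word edge.
From /o/ at 3 rightward: 4 /l/ transparent; 5 /l/ transparent; 6 /a/ → [+round]; 7 /a/ → [+round]; 8 /o/ is itself a trigger — this domain ends here.
From /o/ at 3 leftward: 2 /o/ is itself a trigger — this domain ends here.
From /o/ at 8 rightward: 9 /a/ → [+round]; 10 /o/ is itself a trigger — this domain ends here.
From /o/ at 8 leftward: 7 /a/ → [+round]; 6 /a/ → [+round]; 5 /l/ transparent; 4 /l/ transparent; 3 /o/ is itself a trigger — this domain ends here.
From /o/ at 10 rightward: 11 /l/ transparent; 12 /e/ → [+round]; word edge.
From /o/ at 10 leftward: 9 /a/ → [+round]; 8 /o/ is itself a trigger — this domain ends here.

1 2 3 6 7 8 9 10 12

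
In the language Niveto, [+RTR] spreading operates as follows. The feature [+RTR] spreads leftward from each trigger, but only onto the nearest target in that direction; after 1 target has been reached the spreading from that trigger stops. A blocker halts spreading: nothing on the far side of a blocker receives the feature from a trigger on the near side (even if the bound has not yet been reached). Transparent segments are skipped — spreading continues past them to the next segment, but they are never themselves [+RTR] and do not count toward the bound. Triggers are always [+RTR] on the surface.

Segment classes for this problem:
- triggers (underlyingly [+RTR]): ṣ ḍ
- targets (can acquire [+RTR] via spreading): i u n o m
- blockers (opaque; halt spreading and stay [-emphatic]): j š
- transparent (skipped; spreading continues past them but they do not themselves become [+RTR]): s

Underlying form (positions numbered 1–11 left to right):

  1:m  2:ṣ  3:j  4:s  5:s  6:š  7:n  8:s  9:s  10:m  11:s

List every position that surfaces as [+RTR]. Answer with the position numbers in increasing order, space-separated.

From /ṣ/ at 2 leftward: 1 /m/ → [+RTR]; bound reached.
Targets with no active source: positions 7 10 stay [-emphatic].

1 2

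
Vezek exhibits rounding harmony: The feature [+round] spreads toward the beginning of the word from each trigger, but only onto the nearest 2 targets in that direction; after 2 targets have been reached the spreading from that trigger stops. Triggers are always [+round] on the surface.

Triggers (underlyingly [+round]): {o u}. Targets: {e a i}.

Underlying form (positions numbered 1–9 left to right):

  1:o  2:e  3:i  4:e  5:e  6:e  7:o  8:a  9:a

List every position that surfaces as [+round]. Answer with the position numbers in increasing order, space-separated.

From /o/ at 1 leftward: word edge.
From /o/ at 7 leftward: 6 /e/ → [+round]; 5 /e/ → [+round]; bound reached.
Targets with no active source: positions 2 3 4 8 9 stay [-round].

1 5 6 7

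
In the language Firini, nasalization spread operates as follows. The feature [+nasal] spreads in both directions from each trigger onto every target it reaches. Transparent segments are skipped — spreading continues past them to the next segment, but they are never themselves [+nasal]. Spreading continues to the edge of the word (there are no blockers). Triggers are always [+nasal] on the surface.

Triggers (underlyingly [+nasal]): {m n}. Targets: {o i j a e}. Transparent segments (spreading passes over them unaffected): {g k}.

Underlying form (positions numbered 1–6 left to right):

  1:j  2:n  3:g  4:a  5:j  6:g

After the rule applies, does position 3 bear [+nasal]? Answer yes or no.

no

From /n/ at 2 rightward: 3 /g/ transparent; 4 /a/ → [+nasal]; 5 /j/ → [+nasal]; 6 /g/ transparent; word edge.
From /n/ at 2 leftward: 1 /j/ → [+nasal]; word edge.
[+nasal] positions on the surface: 1 2 4 5.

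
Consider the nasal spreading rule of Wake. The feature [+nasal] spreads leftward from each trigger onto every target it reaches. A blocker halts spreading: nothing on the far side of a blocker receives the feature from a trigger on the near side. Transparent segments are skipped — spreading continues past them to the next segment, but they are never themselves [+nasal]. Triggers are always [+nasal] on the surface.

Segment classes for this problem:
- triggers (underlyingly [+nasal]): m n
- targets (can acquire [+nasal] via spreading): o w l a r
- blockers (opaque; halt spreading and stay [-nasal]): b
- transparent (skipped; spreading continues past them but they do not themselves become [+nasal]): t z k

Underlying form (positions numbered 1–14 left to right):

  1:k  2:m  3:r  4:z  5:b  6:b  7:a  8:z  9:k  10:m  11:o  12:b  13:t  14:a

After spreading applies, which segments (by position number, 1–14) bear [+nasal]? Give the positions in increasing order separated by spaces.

2 7 10

From /m/ at 2 leftward: 1 /k/ transparent; word edge.
From /m/ at 10 leftward: 9 /k/ transparent; 8 /z/ transparent; 7 /a/ → [+nasal]; 6 /b/ blocks.
Targets with no active source: positions 3 11 14 stay [-nasal].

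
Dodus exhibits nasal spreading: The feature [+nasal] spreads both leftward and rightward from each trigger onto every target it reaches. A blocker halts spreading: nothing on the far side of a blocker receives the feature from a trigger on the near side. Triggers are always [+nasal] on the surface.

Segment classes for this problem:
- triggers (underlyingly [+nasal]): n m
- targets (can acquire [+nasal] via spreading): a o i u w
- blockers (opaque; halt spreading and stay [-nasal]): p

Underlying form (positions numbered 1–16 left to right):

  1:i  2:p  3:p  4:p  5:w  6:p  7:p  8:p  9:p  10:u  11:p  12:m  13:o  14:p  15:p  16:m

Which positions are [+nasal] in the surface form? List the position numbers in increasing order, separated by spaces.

12 13 16

From /m/ at 12 rightward: 13 /o/ → [+nasal]; 14 /p/ blocks.
From /m/ at 12 leftward: 11 /p/ blocks.
From /m/ at 16 rightward: word edge.
From /m/ at 16 leftward: 15 /p/ blocks.
Targets with no active source: positions 1 5 10 stay [-nasal].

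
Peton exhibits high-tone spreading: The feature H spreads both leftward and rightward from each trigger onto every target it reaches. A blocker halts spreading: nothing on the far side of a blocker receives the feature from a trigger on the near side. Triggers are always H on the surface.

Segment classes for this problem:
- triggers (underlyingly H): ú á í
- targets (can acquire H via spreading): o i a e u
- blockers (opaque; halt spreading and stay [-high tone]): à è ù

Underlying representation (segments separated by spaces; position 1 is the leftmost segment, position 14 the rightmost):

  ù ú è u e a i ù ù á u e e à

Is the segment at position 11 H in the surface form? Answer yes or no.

From /ú/ at 2 rightward: 3 /è/ blocks.
From /ú/ at 2 leftward: 1 /ù/ blocks.
From /á/ at 10 rightward: 11 /u/ → H; 12 /e/ → H; 13 /e/ → H; 14 /à/ blocks.
From /á/ at 10 leftward: 9 /ù/ blocks.
Targets with no active source: positions 4 5 6 7 stay [-high tone].
H positions on the surface: 2 10 11 12 13.

yes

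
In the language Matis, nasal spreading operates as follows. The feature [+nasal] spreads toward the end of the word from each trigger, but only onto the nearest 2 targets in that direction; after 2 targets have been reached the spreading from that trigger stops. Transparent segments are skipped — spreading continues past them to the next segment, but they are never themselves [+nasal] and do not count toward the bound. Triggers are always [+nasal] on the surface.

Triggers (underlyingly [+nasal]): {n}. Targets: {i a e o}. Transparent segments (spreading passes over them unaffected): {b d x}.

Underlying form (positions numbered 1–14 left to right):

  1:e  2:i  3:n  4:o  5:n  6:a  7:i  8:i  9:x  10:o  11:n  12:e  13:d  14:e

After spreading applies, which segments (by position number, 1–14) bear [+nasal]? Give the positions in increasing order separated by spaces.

From /n/ at 3 rightward: 4 /o/ → [+nasal]; 5 /n/ is itself a trigger — this domain ends here.
From /n/ at 5 rightward: 6 /a/ → [+nasal]; 7 /i/ → [+nasal]; bound reached.
From /n/ at 11 rightward: 12 /e/ → [+nasal]; 13 /d/ transparent; 14 /e/ → [+nasal]; bound reached.
Targets with no active source: positions 1 2 8 10 stay [-nasal].

3 4 5 6 7 11 12 14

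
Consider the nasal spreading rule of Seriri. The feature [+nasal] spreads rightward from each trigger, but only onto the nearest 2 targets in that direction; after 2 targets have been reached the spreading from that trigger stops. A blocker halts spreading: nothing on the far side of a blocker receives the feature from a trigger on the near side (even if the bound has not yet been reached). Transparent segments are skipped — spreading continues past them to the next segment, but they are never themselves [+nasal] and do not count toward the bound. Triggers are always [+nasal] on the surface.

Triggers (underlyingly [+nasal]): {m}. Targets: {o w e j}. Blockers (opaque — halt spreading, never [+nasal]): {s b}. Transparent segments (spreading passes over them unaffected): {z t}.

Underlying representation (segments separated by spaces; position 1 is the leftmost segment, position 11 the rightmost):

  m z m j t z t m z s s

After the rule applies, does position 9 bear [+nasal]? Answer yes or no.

From /m/ at 1 rightward: 2 /z/ transparent; 3 /m/ is itself a trigger — this domain ends here.
From /m/ at 3 rightward: 4 /j/ → [+nasal]; 5 /t/ transparent; 6 /z/ transparent; 7 /t/ transparent; 8 /m/ is itself a trigger — this domain ends here.
From /m/ at 8 rightward: 9 /z/ transparent; 10 /s/ blocks.
[+nasal] positions on the surface: 1 3 4 8.

no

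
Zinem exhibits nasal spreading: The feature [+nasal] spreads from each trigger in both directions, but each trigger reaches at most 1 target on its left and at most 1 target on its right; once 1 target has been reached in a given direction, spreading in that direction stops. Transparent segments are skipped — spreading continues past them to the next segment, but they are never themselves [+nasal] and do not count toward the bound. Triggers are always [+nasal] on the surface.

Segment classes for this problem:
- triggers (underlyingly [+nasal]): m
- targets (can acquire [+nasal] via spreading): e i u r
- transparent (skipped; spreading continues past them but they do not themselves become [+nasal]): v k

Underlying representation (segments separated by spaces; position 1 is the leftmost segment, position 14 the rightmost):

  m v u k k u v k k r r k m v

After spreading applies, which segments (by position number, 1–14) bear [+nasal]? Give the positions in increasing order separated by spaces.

From /m/ at 1 rightward: 2 /v/ transparent; 3 /u/ → [+nasal]; bound reached.
From /m/ at 1 leftward: word edge.
From /m/ at 13 rightward: 14 /v/ transparent; word edge.
From /m/ at 13 leftward: 12 /k/ transparent; 11 /r/ → [+nasal]; bound reached.
Targets with no active source: positions 6 10 stay [-nasal].

1 3 11 13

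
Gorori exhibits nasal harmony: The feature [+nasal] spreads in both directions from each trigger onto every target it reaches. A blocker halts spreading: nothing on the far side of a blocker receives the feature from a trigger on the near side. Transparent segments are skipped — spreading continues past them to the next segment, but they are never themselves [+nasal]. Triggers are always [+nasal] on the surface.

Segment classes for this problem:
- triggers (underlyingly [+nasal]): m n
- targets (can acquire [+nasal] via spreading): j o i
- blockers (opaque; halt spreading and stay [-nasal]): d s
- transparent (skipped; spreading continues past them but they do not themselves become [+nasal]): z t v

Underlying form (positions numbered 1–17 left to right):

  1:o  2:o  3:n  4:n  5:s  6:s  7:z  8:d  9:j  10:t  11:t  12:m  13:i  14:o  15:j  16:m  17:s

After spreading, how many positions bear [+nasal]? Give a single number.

10

From /n/ at 3 rightward: 4 /n/ is itself a trigger — this domain ends here.
From /n/ at 3 leftward: 2 /o/ → [+nasal]; 1 /o/ → [+nasal]; word edge.
From /n/ at 4 rightward: 5 /s/ blocks.
From /n/ at 4 leftward: 3 /n/ is itself a trigger — this domain ends here.
From /m/ at 12 rightward: 13 /i/ → [+nasal]; 14 /o/ → [+nasal]; 15 /j/ → [+nasal]; 16 /m/ is itself a trigger — this domain ends here.
From /m/ at 12 leftward: 11 /t/ transparent; 10 /t/ transparent; 9 /j/ → [+nasal]; 8 /d/ blocks.
From /m/ at 16 rightward: 17 /s/ blocks.
From /m/ at 16 leftward: 15 /j/ → [+nasal]; 14 /o/ → [+nasal]; 13 /i/ → [+nasal]; 12 /m/ is itself a trigger — this domain ends here.
[+nasal] positions on the surface: 1 2 3 4 9 12 13 14 15 16.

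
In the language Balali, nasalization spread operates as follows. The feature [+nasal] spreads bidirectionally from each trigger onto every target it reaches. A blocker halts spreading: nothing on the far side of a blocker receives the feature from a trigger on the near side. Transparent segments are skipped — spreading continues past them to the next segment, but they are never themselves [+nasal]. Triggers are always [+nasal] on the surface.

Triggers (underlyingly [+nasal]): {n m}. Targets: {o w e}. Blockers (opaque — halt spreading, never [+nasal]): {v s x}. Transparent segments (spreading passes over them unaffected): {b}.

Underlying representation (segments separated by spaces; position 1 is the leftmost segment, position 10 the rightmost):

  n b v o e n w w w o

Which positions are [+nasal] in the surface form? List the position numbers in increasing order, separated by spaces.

From /n/ at 1 rightward: 2 /b/ transparent; 3 /v/ blocks.
From /n/ at 1 leftward: word edge.
From /n/ at 6 rightward: 7 /w/ → [+nasal]; 8 /w/ → [+nasal]; 9 /w/ → [+nasal]; 10 /o/ → [+nasal]; word edge.
From /n/ at 6 leftward: 5 /e/ → [+nasal]; 4 /o/ → [+nasal]; 3 /v/ blocks.

1 4 5 6 7 8 9 10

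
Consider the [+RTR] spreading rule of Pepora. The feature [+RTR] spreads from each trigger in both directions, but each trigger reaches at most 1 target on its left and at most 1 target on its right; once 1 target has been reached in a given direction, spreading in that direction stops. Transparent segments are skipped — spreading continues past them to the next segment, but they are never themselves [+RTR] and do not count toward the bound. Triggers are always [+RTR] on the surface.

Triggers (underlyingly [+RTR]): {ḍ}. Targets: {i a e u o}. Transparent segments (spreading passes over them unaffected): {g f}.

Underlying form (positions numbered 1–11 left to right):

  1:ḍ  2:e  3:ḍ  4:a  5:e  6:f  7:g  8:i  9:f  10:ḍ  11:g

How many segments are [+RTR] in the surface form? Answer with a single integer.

6

From /ḍ/ at 1 rightward: 2 /e/ → [+RTR]; bound reached.
From /ḍ/ at 1 leftward: word edge.
From /ḍ/ at 3 rightward: 4 /a/ → [+RTR]; bound reached.
From /ḍ/ at 3 leftward: 2 /e/ → [+RTR]; bound reached.
From /ḍ/ at 10 rightward: 11 /g/ transparent; word edge.
From /ḍ/ at 10 leftward: 9 /f/ transparent; 8 /i/ → [+RTR]; bound reached.
Target with no active source: position 5 stays [-emphatic].
[+RTR] positions on the surface: 1 2 3 4 8 10.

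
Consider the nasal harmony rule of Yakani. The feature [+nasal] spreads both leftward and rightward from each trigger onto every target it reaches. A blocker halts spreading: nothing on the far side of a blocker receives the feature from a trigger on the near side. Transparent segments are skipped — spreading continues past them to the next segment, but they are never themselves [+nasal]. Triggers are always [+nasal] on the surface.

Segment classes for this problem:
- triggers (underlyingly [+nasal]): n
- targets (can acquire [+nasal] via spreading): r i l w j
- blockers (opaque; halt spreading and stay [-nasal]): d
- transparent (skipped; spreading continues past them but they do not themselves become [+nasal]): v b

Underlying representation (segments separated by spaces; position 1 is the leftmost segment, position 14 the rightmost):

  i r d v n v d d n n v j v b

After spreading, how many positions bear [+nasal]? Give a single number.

From /n/ at 5 rightward: 6 /v/ transparent; 7 /d/ blocks.
From /n/ at 5 leftward: 4 /v/ transparent; 3 /d/ blocks.
From /n/ at 9 rightward: 10 /n/ is itself a trigger — this domain ends here.
From /n/ at 9 leftward: 8 /d/ blocks.
From /n/ at 10 rightward: 11 /v/ transparent; 12 /j/ → [+nasal]; 13 /v/ transparent; 14 /b/ transparent; word edge.
From /n/ at 10 leftward: 9 /n/ is itself a trigger — this domain ends here.
Targets with no active source: positions 1 2 stay [-nasal].
[+nasal] positions on the surface: 5 9 10 12.

4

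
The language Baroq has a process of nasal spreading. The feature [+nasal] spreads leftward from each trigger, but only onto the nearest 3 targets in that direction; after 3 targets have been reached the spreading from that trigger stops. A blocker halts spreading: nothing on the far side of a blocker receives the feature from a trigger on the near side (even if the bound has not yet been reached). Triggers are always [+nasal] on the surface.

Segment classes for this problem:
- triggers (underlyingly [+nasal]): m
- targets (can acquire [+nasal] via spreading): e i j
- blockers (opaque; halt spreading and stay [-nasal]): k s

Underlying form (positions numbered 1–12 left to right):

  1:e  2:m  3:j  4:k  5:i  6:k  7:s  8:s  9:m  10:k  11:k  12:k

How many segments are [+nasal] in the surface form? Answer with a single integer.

From /m/ at 2 leftward: 1 /e/ → [+nasal]; word edge.
From /m/ at 9 leftward: 8 /s/ blocks.
Targets with no active source: positions 3 5 stay [-nasal].
[+nasal] positions on the surface: 1 2 9.

3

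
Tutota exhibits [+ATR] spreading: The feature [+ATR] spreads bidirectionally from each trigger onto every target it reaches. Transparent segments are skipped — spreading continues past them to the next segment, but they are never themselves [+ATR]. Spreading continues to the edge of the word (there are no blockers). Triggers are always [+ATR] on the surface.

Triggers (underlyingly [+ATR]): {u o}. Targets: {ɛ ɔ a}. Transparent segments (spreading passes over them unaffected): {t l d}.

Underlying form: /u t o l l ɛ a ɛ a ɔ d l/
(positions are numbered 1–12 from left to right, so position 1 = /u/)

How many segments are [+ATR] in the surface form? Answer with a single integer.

7

From /u/ at 1 rightward: 2 /t/ transparent; 3 /o/ is itself a trigger — this domain ends here.
From /u/ at 1 leftward: word edge.
From /o/ at 3 rightward: 4 /l/ transparent; 5 /l/ transparent; 6 /ɛ/ → [+ATR]; 7 /a/ → [+ATR]; 8 /ɛ/ → [+ATR]; 9 /a/ → [+ATR]; 10 /ɔ/ → [+ATR]; 11 /d/ transparent; 12 /l/ transparent; word edge.
From /o/ at 3 leftward: 2 /t/ transparent; 1 /u/ is itself a trigger — this domain ends here.
[+ATR] positions on the surface: 1 3 6 7 8 9 10.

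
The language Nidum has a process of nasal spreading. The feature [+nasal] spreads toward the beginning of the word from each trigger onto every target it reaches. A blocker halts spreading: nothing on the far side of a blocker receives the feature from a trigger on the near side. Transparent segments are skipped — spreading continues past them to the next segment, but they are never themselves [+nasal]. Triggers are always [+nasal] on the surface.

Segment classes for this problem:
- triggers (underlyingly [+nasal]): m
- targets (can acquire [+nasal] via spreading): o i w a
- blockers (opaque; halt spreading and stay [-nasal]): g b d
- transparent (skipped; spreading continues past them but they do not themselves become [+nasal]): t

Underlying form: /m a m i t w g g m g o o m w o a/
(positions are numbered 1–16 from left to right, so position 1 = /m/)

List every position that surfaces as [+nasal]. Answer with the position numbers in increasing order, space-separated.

1 2 3 9 11 12 13

From /m/ at 1 leftward: word edge.
From /m/ at 3 leftward: 2 /a/ → [+nasal]; 1 /m/ is itself a trigger — this domain ends here.
From /m/ at 9 leftward: 8 /g/ blocks.
From /m/ at 13 leftward: 12 /o/ → [+nasal]; 11 /o/ → [+nasal]; 10 /g/ blocks.
Targets with no active source: positions 4 6 14 15 16 stay [-nasal].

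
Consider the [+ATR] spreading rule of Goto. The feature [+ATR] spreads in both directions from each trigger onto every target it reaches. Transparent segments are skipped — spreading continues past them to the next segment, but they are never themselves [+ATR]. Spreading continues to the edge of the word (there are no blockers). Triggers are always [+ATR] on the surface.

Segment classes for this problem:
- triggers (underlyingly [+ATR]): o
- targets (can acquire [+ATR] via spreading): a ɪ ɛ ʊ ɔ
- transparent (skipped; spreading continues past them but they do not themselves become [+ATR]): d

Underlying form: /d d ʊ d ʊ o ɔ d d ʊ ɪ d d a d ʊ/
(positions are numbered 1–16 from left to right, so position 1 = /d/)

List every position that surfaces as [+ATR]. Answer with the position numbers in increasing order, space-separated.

From /o/ at 6 rightward: 7 /ɔ/ → [+ATR]; 8 /d/ transparent; 9 /d/ transparent; 10 /ʊ/ → [+ATR]; 11 /ɪ/ → [+ATR]; 12 /d/ transparent; 13 /d/ transparent; 14 /a/ → [+ATR]; 15 /d/ transparent; 16 /ʊ/ → [+ATR]; word edge.
From /o/ at 6 leftward: 5 /ʊ/ → [+ATR]; 4 /d/ transparent; 3 /ʊ/ → [+ATR]; 2 /d/ transparent; 1 /d/ transparent; word edge.

3 5 6 7 10 11 14 16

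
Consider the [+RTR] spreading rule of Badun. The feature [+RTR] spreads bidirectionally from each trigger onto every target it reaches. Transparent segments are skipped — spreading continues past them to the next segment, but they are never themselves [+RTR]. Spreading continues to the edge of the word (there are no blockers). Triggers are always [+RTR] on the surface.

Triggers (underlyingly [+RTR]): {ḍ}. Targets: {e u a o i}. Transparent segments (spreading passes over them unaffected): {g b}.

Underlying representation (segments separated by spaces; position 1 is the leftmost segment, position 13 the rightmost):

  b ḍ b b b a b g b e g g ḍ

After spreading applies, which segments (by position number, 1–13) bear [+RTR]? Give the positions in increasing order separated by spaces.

2 6 10 13

From /ḍ/ at 2 rightward: 3 /b/ transparent; 4 /b/ transparent; 5 /b/ transparent; 6 /a/ → [+RTR]; 7 /b/ transparent; 8 /g/ transparent; 9 /b/ transparent; 10 /e/ → [+RTR]; 11 /g/ transparent; 12 /g/ transparent; 13 /ḍ/ is itself a trigger — this domain ends here.
From /ḍ/ at 2 leftward: 1 /b/ transparent; word edge.
From /ḍ/ at 13 rightward: word edge.
From /ḍ/ at 13 leftward: 12 /g/ transparent; 11 /g/ transparent; 10 /e/ → [+RTR]; 9 /b/ transparent; 8 /g/ transparent; 7 /b/ transparent; 6 /a/ → [+RTR]; 5 /b/ transparent; 4 /b/ transparent; 3 /b/ transparent; 2 /ḍ/ is itself a trigger — this domain ends here.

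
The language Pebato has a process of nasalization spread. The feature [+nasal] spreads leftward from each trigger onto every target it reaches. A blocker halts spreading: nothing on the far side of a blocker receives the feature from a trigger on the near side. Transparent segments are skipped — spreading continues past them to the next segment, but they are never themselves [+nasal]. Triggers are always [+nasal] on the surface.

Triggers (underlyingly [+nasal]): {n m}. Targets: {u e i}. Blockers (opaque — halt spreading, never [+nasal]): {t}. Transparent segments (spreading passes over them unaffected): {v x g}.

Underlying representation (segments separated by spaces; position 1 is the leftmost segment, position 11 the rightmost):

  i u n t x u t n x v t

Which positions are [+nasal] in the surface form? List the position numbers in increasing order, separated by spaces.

1 2 3 8

From /n/ at 3 leftward: 2 /u/ → [+nasal]; 1 /i/ → [+nasal]; word edge.
From /n/ at 8 leftward: 7 /t/ blocks.
Target with no active source: position 6 stays [-nasal].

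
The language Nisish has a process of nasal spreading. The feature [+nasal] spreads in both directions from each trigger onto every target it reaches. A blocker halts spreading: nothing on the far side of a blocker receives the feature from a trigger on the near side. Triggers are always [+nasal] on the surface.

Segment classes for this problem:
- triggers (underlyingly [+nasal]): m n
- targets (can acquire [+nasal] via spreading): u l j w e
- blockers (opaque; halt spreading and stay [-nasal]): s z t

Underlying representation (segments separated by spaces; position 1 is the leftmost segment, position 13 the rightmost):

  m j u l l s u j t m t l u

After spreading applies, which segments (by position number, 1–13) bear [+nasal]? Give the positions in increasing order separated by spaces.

From /m/ at 1 rightward: 2 /j/ → [+nasal]; 3 /u/ → [+nasal]; 4 /l/ → [+nasal]; 5 /l/ → [+nasal]; 6 /s/ blocks.
From /m/ at 1 leftward: word edge.
From /m/ at 10 rightward: 11 /t/ blocks.
From /m/ at 10 leftward: 9 /t/ blocks.
Targets with no active source: positions 7 8 12 13 stay [-nasal].

1 2 3 4 5 10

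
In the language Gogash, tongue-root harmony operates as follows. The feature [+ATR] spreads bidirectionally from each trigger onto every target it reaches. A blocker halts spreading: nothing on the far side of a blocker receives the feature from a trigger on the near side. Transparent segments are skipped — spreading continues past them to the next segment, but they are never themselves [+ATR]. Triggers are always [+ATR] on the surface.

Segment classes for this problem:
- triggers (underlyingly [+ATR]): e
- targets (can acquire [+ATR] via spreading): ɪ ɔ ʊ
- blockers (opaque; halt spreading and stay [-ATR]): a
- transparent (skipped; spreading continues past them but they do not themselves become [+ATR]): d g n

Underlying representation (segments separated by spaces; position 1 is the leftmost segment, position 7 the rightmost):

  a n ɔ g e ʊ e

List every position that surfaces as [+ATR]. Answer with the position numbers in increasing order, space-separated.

From /e/ at 5 rightward: 6 /ʊ/ → [+ATR]; 7 /e/ is itself a trigger — this domain ends here.
From /e/ at 5 leftward: 4 /g/ transparent; 3 /ɔ/ → [+ATR]; 2 /n/ transparent; 1 /a/ blocks.
From /e/ at 7 rightward: word edge.
From /e/ at 7 leftward: 6 /ʊ/ → [+ATR]; 5 /e/ is itself a trigger — this domain ends here.

3 5 6 7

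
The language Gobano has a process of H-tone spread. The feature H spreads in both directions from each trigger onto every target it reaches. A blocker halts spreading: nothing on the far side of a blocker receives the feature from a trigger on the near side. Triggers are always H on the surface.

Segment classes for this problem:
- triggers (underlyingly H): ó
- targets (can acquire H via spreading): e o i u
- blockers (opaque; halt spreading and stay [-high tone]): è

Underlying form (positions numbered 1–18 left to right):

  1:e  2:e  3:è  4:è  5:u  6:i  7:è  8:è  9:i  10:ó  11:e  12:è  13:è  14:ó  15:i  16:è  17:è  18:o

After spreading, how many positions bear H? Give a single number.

5

From /ó/ at 10 rightward: 11 /e/ → H; 12 /è/ blocks.
From /ó/ at 10 leftward: 9 /i/ → H; 8 /è/ blocks.
From /ó/ at 14 rightward: 15 /i/ → H; 16 /è/ blocks.
From /ó/ at 14 leftward: 13 /è/ blocks.
Targets with no active source: positions 1 2 5 6 18 stay [-high tone].
H positions on the surface: 9 10 11 14 15.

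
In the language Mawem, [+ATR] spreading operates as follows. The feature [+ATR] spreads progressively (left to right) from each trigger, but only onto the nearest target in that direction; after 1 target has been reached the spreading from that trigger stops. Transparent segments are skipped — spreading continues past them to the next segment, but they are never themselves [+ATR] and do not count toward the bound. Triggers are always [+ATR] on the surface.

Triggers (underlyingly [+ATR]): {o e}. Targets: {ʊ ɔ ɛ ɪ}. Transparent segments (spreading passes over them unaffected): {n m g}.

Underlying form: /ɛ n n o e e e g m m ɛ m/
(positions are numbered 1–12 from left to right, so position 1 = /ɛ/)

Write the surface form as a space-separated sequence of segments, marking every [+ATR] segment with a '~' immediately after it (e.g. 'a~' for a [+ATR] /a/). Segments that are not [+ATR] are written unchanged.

From /o/ at 4 rightward: 5 /e/ is itself a trigger — this domain ends here.
From /e/ at 5 rightward: 6 /e/ is itself a trigger — this domain ends here.
From /e/ at 6 rightward: 7 /e/ is itself a trigger — this domain ends here.
From /e/ at 7 rightward: 8 /g/ transparent; 9 /m/ transparent; 10 /m/ transparent; 11 /ɛ/ → [+ATR]; bound reached.
Target with no active source: position 1 stays [-ATR].
[+ATR] positions on the surface: 4 5 6 7 11.

ɛ n n o~ e~ e~ e~ g m m ɛ~ m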